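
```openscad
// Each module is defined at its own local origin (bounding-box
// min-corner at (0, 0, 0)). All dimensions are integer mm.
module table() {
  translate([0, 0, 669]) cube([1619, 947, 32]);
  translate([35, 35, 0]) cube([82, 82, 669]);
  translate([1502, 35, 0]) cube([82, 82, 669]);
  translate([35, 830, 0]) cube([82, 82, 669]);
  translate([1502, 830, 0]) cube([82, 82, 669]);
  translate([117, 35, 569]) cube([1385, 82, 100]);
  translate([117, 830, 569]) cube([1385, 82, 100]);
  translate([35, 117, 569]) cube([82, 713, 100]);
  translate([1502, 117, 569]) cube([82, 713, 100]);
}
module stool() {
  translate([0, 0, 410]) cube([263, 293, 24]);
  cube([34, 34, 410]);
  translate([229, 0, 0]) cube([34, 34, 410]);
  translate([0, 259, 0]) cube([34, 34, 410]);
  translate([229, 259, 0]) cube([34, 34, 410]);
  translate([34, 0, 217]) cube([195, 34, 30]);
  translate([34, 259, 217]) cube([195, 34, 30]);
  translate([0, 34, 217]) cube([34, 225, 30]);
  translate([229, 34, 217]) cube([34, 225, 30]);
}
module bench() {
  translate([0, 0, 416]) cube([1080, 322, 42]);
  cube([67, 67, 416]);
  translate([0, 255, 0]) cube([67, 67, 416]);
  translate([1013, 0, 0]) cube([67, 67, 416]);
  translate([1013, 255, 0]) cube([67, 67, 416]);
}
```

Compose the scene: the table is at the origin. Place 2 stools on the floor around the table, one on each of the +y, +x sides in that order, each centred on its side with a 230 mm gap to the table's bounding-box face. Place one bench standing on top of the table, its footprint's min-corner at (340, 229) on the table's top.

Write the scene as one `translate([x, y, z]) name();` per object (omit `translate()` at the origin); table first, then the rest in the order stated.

table();
translate([678, 1177, 0]) stool();
translate([1849, 327, 0]) stool();
translate([340, 229, 701]) bench();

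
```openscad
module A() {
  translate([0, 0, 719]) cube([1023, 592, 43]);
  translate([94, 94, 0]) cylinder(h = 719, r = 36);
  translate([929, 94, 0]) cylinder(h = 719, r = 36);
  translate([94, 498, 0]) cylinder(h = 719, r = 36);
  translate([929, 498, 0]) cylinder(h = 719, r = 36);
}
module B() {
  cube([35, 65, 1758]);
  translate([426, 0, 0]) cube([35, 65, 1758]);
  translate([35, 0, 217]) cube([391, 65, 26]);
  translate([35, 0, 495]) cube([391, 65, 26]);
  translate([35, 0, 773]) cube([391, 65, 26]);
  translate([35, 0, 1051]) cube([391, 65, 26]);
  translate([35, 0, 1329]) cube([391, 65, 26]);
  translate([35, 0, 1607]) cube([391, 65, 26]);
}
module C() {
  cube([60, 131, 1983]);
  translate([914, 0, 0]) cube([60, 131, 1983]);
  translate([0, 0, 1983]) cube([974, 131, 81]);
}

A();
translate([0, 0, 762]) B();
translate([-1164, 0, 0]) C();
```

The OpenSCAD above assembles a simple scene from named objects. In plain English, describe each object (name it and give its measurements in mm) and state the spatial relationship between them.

A is a table with a 1023×592 mm rectangular top, 43 mm thick, top surface at z = 762 mm, supported by four round legs of 72 mm diameter, each leg's bounding box inset 58 mm from the nearest pair of top edges, running from the floor.

B is a wooden ladder with two side rails of 35×65 mm section and 1758 mm height, set 461 mm apart overall. Between them run 6 rectangular rungs (65 mm deep, 26 mm thick), front faces flush with the rails' −y face. The bottom of the first rung is 217 mm above the floor and each subsequent rung is 278 mm higher than the one below.

C is a door frame. The clear opening is 854 mm wide and 1983 mm high. Two 60 mm wide jambs, 131 mm deep, stand either side of the opening from the floor to the top of the opening. A 81 mm thick head sits across the top of both jambs, spanning the full outside width of the frame.

The ladder is on top of the table. The door frame is on the floor beside the table on its −x side.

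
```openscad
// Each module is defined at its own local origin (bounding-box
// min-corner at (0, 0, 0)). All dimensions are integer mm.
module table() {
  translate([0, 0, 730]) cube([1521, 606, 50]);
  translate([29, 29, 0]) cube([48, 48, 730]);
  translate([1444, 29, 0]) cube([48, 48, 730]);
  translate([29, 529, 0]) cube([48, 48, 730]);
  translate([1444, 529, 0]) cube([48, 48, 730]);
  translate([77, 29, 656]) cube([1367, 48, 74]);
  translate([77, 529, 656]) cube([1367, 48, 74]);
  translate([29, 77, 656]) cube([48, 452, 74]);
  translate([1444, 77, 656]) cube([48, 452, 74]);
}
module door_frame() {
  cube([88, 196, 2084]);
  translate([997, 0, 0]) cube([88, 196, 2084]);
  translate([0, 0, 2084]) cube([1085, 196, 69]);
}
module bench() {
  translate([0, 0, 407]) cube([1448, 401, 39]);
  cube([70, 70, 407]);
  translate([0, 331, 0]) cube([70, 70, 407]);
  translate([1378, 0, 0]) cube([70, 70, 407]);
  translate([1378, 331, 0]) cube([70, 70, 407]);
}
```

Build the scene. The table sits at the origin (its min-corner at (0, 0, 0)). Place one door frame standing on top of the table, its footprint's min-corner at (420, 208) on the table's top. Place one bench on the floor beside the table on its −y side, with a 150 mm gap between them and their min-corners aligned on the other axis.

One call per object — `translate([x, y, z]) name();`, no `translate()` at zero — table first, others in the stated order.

table();
translate([420, 208, 780]) door_frame();
translate([0, -551, 0]) bench();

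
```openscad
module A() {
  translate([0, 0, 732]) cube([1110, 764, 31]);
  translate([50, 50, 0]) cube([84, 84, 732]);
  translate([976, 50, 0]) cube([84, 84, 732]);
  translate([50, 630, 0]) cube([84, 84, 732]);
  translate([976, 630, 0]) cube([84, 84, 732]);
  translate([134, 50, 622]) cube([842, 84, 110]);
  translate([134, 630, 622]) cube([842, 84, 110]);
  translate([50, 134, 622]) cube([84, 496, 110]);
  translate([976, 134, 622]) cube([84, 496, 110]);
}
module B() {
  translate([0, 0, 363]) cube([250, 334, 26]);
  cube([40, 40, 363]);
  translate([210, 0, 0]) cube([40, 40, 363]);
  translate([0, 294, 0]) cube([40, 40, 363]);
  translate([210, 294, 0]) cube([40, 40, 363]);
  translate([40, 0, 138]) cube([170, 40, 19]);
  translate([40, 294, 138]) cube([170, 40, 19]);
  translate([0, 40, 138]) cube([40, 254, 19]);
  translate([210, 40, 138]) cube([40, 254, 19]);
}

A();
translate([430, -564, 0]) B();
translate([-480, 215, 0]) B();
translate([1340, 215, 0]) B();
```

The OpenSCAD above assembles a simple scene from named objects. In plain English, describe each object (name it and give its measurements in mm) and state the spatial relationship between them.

A is a table with a 1110×764 mm rectangular top, 31 mm thick, top surface at z = 763 mm, supported by four 84×84 mm square legs, each inset 50 mm from the nearest pair of top edges, running from the floor. Four apron rails, 84 mm thick and 110 mm tall, run between adjacent legs with their top edges flush with the underside of the top and their outer faces flush with the legs' outer faces.

B is a simple wooden stool: a rectangular seat 250 mm (x) by 334 mm (y), 26 mm thick, top face at z = 389 mm, on four square legs, each 40×40 mm in cross-section. The legs rest on z = 0, each flush with a corner of the seat. Four stretchers, 40 mm wide and 19 mm tall, connect adjacent legs with their undersides at z = 138 mm, each running between the inner faces of the legs it joins and aligned with the legs' outer faces on the other axis.

Three stools sit around the table at the −y, −x, +x sides.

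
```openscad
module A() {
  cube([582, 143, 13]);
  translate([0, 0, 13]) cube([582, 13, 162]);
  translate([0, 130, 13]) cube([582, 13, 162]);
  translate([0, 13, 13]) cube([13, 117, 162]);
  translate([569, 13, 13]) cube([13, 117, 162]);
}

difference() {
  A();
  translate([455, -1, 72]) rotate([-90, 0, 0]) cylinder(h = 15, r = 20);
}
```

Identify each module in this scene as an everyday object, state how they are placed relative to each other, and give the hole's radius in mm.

A is an open box. The open box has a circular hole through its front wall. The hole's radius is 20 mm.

The subtracted cylinder has r = 20 mm.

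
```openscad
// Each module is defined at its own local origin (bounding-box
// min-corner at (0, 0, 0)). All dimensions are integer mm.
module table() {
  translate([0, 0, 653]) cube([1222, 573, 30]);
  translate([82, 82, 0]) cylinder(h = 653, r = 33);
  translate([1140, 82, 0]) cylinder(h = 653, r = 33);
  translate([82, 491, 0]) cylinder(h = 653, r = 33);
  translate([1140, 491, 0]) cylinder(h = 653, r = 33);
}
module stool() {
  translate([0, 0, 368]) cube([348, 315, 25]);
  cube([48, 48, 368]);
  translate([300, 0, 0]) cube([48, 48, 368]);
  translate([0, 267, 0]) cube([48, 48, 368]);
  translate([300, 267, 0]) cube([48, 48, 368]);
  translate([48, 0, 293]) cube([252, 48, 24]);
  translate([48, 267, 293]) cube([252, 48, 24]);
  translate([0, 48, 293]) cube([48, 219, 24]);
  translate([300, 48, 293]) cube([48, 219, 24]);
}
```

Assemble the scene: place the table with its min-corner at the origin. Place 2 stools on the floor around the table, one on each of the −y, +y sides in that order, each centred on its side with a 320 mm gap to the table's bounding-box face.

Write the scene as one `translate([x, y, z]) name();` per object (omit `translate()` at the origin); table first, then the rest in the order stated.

table();
translate([437, -635, 0]) stool();
translate([437, 893, 0]) stool();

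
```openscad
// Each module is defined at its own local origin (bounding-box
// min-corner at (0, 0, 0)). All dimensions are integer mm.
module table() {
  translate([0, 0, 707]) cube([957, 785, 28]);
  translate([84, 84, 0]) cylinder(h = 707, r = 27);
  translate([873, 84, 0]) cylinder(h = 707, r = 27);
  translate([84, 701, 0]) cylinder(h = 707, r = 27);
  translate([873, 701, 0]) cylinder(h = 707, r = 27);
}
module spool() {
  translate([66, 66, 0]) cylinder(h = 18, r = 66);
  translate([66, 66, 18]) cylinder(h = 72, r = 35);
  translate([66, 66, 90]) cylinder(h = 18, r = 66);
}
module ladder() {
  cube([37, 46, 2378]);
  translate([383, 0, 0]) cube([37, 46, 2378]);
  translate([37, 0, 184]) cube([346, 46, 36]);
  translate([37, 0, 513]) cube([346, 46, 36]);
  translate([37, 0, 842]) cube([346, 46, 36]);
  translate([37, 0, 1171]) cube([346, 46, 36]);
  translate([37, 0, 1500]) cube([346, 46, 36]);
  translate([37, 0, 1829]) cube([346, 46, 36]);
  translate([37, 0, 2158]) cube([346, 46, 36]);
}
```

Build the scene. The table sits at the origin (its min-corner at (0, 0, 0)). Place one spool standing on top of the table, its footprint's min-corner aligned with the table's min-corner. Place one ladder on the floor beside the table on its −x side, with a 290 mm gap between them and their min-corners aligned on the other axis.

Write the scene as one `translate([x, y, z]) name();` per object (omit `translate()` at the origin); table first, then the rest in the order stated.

table();
translate([0, 0, 735]) spool();
translate([-710, 0, 0]) ladder();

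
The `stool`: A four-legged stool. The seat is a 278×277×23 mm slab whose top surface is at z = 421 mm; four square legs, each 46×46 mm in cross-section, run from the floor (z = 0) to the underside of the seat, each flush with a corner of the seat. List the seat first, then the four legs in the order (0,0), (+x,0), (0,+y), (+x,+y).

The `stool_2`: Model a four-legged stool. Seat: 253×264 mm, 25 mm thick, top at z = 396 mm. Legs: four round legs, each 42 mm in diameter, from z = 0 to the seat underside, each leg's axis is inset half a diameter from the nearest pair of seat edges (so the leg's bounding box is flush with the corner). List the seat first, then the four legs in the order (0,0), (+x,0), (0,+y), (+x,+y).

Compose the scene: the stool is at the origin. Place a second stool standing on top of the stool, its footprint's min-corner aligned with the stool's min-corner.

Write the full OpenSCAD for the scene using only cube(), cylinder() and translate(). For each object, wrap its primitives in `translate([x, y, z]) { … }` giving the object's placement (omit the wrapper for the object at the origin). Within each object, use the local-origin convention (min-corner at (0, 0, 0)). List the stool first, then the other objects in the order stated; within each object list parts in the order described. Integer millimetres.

translate([0, 0, 398]) cube([278, 277, 23]);
cube([46, 46, 398]);
translate([232, 0, 0]) cube([46, 46, 398]);
translate([0, 231, 0]) cube([46, 46, 398]);
translate([232, 231, 0]) cube([46, 46, 398]);
translate([0, 0, 421]) {
  translate([0, 0, 371]) cube([253, 264, 25]);
  translate([21, 21, 0]) cylinder(h = 371, r = 21);
  translate([232, 21, 0]) cylinder(h = 371, r = 21);
  translate([21, 243, 0]) cylinder(h = 371, r = 21);
  translate([232, 243, 0]) cylinder(h = 371, r = 21);
}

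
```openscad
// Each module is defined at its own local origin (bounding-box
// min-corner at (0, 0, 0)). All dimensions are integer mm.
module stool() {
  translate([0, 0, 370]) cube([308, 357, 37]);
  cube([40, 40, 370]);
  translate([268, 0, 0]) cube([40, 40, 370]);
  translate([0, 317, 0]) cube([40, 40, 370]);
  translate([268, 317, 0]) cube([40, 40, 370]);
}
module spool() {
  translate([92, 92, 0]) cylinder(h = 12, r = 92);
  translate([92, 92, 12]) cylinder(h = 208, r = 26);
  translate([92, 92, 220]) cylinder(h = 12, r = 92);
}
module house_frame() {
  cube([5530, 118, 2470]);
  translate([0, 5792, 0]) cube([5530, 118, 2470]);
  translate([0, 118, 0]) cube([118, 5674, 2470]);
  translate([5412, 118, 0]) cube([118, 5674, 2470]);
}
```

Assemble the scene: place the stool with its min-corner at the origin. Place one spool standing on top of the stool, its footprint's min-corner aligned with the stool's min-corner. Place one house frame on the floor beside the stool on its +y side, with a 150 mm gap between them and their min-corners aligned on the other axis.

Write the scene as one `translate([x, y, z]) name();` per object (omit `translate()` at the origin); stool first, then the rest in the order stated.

stool();
translate([0, 0, 407]) spool();
translate([0, 507, 0]) house_frame();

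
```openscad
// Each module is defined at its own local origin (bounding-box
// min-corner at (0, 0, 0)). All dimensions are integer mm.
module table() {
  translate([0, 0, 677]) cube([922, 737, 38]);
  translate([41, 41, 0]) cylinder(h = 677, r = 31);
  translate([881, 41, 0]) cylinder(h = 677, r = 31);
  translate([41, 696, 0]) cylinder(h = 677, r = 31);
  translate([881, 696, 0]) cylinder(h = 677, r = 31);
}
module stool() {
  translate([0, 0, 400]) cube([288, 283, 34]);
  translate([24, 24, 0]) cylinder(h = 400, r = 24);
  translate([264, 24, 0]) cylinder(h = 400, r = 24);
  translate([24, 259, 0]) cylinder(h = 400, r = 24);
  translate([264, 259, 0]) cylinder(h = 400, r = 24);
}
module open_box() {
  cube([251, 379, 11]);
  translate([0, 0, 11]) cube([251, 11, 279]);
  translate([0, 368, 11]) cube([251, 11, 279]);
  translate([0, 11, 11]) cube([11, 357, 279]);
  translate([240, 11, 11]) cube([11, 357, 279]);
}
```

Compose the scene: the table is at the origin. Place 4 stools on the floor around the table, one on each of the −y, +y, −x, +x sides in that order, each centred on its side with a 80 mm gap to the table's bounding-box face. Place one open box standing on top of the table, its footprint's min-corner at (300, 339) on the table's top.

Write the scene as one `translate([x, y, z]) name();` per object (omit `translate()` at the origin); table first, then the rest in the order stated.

table();
translate([317, -363, 0]) stool();
translate([317, 817, 0]) stool();
translate([-368, 227, 0]) stool();
translate([1002, 227, 0]) stool();
translate([300, 339, 715]) open_box();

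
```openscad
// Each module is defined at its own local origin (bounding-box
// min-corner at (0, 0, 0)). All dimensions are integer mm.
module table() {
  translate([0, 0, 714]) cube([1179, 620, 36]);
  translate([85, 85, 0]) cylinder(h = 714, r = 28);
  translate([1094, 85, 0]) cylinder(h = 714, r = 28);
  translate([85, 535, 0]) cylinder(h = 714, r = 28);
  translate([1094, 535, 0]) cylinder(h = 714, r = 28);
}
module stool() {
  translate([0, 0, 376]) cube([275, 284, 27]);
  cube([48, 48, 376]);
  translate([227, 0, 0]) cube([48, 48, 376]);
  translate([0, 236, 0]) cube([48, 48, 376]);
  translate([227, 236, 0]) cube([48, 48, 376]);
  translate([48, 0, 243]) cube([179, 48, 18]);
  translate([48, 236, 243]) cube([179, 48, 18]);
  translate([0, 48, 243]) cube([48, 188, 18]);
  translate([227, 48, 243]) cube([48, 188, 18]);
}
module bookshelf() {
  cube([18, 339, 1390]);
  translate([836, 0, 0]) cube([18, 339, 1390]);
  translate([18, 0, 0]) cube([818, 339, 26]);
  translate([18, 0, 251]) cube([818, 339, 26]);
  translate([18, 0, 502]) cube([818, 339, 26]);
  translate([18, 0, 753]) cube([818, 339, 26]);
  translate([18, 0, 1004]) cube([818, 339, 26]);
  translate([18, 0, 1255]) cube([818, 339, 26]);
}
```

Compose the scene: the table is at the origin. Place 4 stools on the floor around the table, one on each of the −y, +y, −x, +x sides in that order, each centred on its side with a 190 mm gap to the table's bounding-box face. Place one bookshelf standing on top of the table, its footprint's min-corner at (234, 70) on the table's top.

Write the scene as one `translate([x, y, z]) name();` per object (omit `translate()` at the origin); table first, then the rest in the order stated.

table();
translate([452, -474, 0]) stool();
translate([452, 810, 0]) stool();
translate([-465, 168, 0]) stool();
translate([1369, 168, 0]) stool();
translate([234, 70, 750]) bookshelf();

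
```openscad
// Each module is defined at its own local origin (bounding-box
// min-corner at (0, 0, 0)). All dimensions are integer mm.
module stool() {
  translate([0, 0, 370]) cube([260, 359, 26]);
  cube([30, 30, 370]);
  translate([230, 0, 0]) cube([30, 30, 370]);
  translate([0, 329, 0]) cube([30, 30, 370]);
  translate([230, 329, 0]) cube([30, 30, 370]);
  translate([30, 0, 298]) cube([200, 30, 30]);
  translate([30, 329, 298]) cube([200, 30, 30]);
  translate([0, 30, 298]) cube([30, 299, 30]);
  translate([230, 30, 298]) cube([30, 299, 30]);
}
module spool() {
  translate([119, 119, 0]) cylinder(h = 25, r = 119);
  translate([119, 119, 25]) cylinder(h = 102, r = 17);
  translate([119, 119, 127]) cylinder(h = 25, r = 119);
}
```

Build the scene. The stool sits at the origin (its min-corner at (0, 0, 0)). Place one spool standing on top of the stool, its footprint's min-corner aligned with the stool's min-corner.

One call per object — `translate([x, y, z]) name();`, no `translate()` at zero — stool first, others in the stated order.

stool();
translate([0, 0, 396]) spool();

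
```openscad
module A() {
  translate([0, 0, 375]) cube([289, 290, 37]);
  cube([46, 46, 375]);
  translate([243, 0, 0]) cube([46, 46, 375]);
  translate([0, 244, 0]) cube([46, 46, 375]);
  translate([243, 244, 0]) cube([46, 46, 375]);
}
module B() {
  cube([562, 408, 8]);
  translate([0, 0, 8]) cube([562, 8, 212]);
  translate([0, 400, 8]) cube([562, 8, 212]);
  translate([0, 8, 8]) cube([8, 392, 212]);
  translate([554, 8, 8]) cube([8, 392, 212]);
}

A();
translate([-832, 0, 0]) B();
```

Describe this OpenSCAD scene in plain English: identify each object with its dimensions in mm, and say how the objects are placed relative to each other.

A is a four-legged stool. The seat is 289×290 mm, 37 mm thick, top at z = 412 mm. It stands on four square legs, each 46×46 mm in cross-section, from z = 0 to the seat underside, each flush with a corner of the seat.

B is an open storage box with external size 562×408×220 mm and wall thickness 8 mm (the base is also 8 mm thick). The base covers the whole footprint; the four walls stand on the base, with the y-facing walls full-width and the x-facing walls fitting between their inner faces.

The open box is on the floor beside the stool on its −x side.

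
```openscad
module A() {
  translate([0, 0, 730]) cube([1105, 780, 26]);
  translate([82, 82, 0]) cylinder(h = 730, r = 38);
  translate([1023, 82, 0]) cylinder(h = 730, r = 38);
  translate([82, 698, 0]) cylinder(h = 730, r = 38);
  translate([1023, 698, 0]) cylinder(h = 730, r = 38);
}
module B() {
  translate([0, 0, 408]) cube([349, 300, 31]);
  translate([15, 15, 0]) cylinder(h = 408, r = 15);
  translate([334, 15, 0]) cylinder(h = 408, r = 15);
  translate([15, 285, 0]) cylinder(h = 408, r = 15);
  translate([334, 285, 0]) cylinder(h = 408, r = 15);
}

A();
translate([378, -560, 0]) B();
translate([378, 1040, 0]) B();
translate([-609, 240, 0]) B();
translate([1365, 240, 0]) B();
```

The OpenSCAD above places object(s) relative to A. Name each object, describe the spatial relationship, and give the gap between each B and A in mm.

A is a table. B is a stool. Four stools sit around the table at the −y, +y, −x, +x sides. The gap between each stool and the table is 260 mm.

Each stool's nearest face is 260 mm from the table's bounding box.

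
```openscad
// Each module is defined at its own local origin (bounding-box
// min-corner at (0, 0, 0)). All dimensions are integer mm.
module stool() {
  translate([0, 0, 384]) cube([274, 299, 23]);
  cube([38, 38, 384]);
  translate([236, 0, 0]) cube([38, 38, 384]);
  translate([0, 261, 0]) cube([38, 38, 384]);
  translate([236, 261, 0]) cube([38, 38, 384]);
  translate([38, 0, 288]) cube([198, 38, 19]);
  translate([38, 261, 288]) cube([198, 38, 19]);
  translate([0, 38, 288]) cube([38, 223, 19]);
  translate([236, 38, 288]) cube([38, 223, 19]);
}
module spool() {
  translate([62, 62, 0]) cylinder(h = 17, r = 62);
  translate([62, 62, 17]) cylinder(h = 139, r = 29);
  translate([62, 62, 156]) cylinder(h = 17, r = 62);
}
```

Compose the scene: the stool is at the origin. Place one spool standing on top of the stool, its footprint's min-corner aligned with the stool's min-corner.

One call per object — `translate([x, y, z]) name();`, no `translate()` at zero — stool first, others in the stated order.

stool();
translate([0, 0, 407]) spool();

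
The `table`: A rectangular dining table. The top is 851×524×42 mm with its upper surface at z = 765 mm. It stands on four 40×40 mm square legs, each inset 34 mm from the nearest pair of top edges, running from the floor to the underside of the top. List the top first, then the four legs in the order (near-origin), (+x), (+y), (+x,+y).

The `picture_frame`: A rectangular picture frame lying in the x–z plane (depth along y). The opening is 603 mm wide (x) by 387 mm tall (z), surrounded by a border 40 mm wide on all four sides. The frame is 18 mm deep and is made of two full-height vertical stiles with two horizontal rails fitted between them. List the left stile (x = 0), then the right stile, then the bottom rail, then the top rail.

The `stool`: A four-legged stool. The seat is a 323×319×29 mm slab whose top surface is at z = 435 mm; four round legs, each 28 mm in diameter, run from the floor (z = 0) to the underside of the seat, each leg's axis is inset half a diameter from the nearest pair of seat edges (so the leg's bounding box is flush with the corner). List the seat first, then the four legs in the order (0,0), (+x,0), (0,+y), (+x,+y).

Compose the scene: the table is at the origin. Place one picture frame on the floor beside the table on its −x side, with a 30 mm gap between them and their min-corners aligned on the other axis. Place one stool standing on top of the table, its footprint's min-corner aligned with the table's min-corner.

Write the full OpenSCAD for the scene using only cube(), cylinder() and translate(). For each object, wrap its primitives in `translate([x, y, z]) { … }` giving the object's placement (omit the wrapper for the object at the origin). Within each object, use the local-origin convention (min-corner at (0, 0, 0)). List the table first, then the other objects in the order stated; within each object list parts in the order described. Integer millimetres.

translate([0, 0, 723]) cube([851, 524, 42]);
translate([34, 34, 0]) cube([40, 40, 723]);
translate([777, 34, 0]) cube([40, 40, 723]);
translate([34, 450, 0]) cube([40, 40, 723]);
translate([777, 450, 0]) cube([40, 40, 723]);
translate([-713, 0, 0]) {
  cube([40, 18, 467]);
  translate([643, 0, 0]) cube([40, 18, 467]);
  translate([40, 0, 0]) cube([603, 18, 40]);
  translate([40, 0, 427]) cube([603, 18, 40]);
}
translate([0, 0, 765]) {
  translate([0, 0, 406]) cube([323, 319, 29]);
  translate([14, 14, 0]) cylinder(h = 406, r = 14);
  translate([309, 14, 0]) cylinder(h = 406, r = 14);
  translate([14, 305, 0]) cylinder(h = 406, r = 14);
  translate([309, 305, 0]) cylinder(h = 406, r = 14);
}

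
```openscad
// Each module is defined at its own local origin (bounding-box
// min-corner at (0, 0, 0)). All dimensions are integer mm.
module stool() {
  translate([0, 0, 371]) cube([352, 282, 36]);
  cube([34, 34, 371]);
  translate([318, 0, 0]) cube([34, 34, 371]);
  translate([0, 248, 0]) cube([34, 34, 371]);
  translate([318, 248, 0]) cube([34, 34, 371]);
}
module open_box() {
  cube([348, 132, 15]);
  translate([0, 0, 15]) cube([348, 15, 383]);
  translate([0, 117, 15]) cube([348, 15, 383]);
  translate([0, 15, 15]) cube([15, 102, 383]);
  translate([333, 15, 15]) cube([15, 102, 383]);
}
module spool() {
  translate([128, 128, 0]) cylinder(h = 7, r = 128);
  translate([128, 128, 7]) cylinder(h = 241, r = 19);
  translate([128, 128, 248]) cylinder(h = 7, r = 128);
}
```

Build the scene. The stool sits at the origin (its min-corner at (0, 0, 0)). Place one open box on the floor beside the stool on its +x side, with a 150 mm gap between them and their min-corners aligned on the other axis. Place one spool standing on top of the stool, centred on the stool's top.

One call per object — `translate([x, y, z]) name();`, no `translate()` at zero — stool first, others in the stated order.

stool();
translate([502, 0, 0]) open_box();
translate([48, 13, 407]) spool();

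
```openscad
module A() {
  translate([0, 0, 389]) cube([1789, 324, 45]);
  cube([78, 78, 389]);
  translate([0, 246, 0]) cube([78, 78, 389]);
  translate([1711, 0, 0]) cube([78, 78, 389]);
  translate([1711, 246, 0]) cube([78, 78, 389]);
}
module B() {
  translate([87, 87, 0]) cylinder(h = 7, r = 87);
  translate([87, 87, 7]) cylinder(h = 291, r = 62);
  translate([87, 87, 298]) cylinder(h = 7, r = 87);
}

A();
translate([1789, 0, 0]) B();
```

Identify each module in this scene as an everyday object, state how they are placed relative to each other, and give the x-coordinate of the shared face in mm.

A is a bench. B is a spool. The spool is against the bench's +x side, with their −y faces flush. The x-coordinate of the shared face is 1789 mm.

The bench's +x face and the spool's −x face are both at x = 1789 mm.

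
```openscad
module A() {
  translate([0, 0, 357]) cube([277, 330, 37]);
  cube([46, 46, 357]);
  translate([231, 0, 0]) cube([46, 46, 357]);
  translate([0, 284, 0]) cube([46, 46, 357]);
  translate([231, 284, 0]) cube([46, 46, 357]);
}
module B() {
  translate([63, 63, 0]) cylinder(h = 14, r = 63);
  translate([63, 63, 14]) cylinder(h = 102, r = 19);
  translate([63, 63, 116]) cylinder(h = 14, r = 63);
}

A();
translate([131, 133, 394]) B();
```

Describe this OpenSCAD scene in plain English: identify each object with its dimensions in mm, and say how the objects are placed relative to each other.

A is a simple wooden stool: a rectangular seat 277 mm (x) by 330 mm (y), 37 mm thick, top face at z = 394 mm, on four square legs, each 46×46 mm in cross-section. The legs rest on z = 0, each flush with a corner of the seat.

B is a spool: two coaxial disc flanges of radius 63 mm and thickness 14 mm, joined by a core cylinder of radius 19 mm and height 102 mm. The lower flange rests on z = 0 and the three cylinders share a vertical axis.

The spool is on top of the stool.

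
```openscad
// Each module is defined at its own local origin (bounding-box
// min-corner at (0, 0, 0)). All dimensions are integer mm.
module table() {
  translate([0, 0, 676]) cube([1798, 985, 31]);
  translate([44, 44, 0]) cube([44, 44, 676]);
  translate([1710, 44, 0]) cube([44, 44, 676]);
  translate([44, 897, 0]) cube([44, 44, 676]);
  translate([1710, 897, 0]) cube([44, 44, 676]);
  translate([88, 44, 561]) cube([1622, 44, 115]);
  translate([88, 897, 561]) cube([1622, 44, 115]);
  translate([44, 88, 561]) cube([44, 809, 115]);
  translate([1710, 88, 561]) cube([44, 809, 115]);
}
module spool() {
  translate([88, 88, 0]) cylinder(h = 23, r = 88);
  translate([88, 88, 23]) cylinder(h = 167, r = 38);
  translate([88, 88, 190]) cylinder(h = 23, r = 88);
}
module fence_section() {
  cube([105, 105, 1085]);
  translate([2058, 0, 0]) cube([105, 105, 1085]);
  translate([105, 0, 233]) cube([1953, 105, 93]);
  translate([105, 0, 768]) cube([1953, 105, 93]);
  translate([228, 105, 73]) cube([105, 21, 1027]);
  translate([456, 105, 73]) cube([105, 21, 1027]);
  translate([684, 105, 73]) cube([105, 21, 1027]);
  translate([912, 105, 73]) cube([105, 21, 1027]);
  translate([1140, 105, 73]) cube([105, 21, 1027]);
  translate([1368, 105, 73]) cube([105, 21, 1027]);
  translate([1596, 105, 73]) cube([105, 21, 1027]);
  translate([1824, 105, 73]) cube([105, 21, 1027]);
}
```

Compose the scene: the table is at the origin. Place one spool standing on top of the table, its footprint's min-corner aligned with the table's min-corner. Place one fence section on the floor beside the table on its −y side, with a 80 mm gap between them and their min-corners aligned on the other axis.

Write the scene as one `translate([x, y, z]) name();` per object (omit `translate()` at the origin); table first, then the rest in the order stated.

table();
translate([0, 0, 707]) spool();
translate([0, -206, 0]) fence_section();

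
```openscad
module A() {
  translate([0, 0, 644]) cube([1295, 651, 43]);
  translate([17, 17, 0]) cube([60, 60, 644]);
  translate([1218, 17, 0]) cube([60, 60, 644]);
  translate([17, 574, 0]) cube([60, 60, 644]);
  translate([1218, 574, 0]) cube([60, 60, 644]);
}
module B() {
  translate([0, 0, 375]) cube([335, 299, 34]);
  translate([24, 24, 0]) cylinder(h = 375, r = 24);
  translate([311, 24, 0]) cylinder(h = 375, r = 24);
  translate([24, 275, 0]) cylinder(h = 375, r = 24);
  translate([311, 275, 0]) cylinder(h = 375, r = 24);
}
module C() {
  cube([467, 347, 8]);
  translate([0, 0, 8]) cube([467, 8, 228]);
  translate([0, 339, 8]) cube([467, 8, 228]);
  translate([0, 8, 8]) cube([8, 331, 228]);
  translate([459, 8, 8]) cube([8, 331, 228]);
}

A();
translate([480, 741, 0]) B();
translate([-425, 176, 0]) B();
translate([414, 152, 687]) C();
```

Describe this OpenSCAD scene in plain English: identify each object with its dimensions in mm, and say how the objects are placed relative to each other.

A is a table: top 1295 mm (x) × 651 mm (y), 43 mm thick, upper face at z = 687 mm, on four 60×60 mm square legs, each inset 17 mm from the nearest pair of top edges, running from z = 0 to the bottom of the top.

B is a four-legged stool. The seat is a 335×299×34 mm slab whose top surface is at z = 409 mm; four round legs, each 48 mm in diameter, run from the floor (z = 0) to the underside of the seat, each leg's axis is inset half a diameter from the nearest pair of seat edges (so the leg's bounding box is flush with the corner).

C is an open-topped rectangular box: outside dimensions 467×347×236 mm, with a uniform wall and base thickness of 8 mm. The base is a full 467×347 slab on the floor; four walls sit on top of the base. The front and back walls (the −y and +y sides) span the full width; the two side walls fit between them.

Two stools sit around the table at the +y, −x sides. The open box is on top of the table, centred.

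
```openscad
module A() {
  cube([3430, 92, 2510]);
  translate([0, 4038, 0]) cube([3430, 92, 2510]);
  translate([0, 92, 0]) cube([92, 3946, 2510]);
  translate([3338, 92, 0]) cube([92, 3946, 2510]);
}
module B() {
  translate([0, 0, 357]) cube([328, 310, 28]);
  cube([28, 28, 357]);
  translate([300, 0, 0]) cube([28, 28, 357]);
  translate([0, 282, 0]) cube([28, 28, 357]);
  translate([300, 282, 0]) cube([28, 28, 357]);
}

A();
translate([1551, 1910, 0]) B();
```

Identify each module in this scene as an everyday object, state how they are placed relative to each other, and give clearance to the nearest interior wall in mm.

A is a house frame. B is a stool. The stool sits inside the house frame, centred. The clearance to the nearest interior wall is 1459 mm.

Clearances: x = 1459, y = 1818; minimum 1459 mm.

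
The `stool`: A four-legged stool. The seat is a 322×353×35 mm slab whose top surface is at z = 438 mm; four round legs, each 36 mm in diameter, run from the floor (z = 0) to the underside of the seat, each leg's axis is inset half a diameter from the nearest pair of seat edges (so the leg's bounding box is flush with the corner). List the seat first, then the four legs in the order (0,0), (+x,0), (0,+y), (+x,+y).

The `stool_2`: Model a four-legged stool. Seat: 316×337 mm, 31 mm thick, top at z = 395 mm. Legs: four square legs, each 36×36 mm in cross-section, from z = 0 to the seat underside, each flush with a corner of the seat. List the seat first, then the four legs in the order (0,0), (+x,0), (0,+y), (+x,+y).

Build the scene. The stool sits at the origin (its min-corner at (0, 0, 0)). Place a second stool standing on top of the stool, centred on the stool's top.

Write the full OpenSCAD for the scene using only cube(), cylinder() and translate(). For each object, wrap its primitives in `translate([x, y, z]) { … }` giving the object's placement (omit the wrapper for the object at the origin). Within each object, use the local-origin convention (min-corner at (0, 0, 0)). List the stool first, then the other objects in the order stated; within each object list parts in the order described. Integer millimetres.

translate([0, 0, 403]) cube([322, 353, 35]);
translate([18, 18, 0]) cylinder(h = 403, r = 18);
translate([304, 18, 0]) cylinder(h = 403, r = 18);
translate([18, 335, 0]) cylinder(h = 403, r = 18);
translate([304, 335, 0]) cylinder(h = 403, r = 18);
translate([3, 8, 438]) {
  translate([0, 0, 364]) cube([316, 337, 31]);
  cube([36, 36, 364]);
  translate([280, 0, 0]) cube([36, 36, 364]);
  translate([0, 301, 0]) cube([36, 36, 364]);
  translate([280, 301, 0]) cube([36, 36, 364]);
}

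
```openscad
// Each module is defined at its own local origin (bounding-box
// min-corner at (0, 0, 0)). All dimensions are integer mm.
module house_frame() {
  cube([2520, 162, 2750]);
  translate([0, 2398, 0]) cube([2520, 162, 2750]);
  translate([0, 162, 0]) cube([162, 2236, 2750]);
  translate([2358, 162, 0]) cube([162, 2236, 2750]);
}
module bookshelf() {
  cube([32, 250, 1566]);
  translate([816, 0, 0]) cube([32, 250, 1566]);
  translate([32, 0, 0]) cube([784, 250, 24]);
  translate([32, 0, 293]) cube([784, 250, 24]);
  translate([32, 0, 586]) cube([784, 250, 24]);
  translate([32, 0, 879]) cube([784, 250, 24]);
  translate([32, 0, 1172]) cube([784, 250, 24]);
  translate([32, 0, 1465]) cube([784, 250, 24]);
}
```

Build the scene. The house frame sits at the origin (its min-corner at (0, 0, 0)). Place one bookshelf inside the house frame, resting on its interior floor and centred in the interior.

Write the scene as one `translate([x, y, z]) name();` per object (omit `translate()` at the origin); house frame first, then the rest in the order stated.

house_frame();
translate([836, 1155, 0]) bookshelf();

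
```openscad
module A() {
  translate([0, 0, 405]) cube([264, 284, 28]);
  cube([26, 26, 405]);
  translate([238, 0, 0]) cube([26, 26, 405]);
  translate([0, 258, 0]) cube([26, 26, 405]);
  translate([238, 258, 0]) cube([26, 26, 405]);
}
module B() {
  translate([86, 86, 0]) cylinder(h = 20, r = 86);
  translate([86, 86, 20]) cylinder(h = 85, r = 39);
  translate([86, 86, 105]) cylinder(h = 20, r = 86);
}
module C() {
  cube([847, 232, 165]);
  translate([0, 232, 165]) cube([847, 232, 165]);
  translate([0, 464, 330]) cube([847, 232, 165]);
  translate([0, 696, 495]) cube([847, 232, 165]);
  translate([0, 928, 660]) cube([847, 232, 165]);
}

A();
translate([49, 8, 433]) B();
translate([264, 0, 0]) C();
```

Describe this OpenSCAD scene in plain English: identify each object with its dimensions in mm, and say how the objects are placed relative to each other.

A is a simple wooden stool: a rectangular seat 264 mm (x) by 284 mm (y), 28 mm thick, top face at z = 433 mm, on four square legs, each 26×26 mm in cross-section. The legs rest on z = 0, each flush with a corner of the seat.

B is a spool: two coaxial disc flanges of radius 86 mm and thickness 20 mm, joined by a core cylinder of radius 39 mm and height 85 mm. The lower flange rests on z = 0 and the three cylinders share a vertical axis.

C is a straight staircase of 5 solid steps. Each step is 847 mm wide (x), 232 mm deep (y, the going) and 165 mm tall (the rise). The first step rests on the floor; each subsequent step sits one going further in +y and one rise higher in +z, directly behind and above the previous step with no overlap.

The spool is on top of the stool. The staircase is against the stool's +x side, with their −y faces flush.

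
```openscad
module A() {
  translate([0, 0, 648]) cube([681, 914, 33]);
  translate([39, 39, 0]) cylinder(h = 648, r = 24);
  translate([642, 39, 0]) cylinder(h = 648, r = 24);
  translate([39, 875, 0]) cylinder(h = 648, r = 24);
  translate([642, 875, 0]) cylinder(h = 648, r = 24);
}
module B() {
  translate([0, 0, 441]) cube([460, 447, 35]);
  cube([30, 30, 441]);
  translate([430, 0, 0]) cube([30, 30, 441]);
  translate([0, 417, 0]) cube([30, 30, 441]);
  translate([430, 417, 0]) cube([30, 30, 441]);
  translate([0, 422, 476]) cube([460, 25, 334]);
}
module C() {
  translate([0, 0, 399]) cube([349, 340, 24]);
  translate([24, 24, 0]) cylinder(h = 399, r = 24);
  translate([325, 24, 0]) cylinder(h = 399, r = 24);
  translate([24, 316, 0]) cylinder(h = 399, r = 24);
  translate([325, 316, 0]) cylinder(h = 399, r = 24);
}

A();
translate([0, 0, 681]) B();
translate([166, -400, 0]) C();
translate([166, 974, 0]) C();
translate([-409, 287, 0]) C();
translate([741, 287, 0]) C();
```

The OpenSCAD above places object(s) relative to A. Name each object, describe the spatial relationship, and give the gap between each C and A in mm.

A is a table. B is a chair. C is a stool. The chair is on top of the table. Four stools sit around the table at the −y, +y, −x, +x sides. The gap between each stool and the table is 60 mm.

Each stool's nearest face is 60 mm from the table's bounding box.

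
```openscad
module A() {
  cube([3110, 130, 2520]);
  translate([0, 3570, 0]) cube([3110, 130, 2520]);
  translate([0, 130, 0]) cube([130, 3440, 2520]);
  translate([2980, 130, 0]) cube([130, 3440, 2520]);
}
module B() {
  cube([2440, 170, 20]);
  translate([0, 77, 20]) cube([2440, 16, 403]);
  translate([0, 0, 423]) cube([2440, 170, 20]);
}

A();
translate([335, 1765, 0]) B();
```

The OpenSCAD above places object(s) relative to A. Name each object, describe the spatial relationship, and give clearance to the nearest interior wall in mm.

Clearances: x = 205, y = 1635; minimum 205 mm.

A is a house frame. B is an I-beam. The I-beam sits inside the house frame, centred. The clearance to the nearest interior wall is 205 mm.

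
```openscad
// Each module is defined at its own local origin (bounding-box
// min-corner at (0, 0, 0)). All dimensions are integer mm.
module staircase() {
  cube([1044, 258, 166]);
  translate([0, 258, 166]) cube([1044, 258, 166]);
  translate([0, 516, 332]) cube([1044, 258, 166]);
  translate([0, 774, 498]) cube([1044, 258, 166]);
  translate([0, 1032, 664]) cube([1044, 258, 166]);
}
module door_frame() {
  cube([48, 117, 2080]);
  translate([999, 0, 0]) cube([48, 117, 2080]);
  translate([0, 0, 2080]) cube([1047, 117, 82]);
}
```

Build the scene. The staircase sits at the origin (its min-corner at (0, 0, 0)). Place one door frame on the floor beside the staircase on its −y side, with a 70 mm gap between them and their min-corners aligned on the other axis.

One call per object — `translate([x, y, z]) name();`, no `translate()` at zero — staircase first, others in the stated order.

staircase();
translate([0, -187, 0]) door_frame();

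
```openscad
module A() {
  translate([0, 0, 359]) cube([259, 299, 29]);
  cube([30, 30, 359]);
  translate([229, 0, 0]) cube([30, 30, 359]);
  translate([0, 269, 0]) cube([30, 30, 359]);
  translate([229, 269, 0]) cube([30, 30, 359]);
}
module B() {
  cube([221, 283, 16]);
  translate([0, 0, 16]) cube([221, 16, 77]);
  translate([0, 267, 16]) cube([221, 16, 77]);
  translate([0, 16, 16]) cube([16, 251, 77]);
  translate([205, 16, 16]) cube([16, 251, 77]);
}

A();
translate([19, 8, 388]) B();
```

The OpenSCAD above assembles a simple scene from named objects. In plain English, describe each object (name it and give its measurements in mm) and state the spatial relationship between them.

A is a four-legged stool. The seat is 259×299 mm, 29 mm thick, top at z = 388 mm. It stands on four square legs, each 30×30 mm in cross-section, from z = 0 to the seat underside, each flush with a corner of the seat.

B is an open-topped rectangular box: outside dimensions 221×283×93 mm, with a uniform wall and base thickness of 16 mm. The base is a full 221×283 slab on the floor; four walls sit on top of the base. The front and back walls (the −y and +y sides) span the full width; the two side walls fit between them.

The open box is on top of the stool, centred.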